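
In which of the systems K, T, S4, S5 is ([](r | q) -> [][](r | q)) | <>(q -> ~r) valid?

T-tableau for the negation ~(([](r | q) -> [][](r | q)) | <>(q -> ~r)):
1. ~(([](r | q) -> [][](r | q)) | <>(q -> ~r)), w0
2. ~([](r | q) -> [][](r | q)), w0
3. ~<>(q -> ~r), w0
4. [](r | q), w0
5. ~[][](r | q), w0
6. ~(q -> ~r), w0
7. q, w0
8. r, w0
9. r | q, w0
10. ~[](r | q), w1
11. ~(q -> ~r), w1
12. q, w1
13. r, w1
14. r | q, w1
15. ~(r | q), w2
16. ~r, w2
17. ~q, w2
Accessibility: w0Rw0, w0Rw1, w1Rw1, w1Rw2, w2Rw2
Complete open branch: countermodel on a T-frame, so not valid in T, nor in K (the same frame is also a K-frame).
S4-tableau for the negation ~(([](r | q) -> [][](r | q)) | <>(q -> ~r)):
1. ~(([](r | q) -> [][](r | q)) | <>(q -> ~r)), w0
2. ~([](r | q) -> [][](r | q)), w0
3. ~<>(q -> ~r), w0
4. [](r | q), w0
5. ~[][](r | q), w0
6. ~(q -> ~r), w0
7. q, w0
8. r, w0
9. r | q, w0
10. ~[](r | q), w1
11. ~(q -> ~r), w1
12. q, w1
13. r, w1
14. r | q, w1
15. ~(r | q), w2
16. ~r, w2
17. ~q, w2
18. ~(q -> ~r), w2
19. q, w2
20. r, w2
Accessibility: w0Rw0, w0Rw1, w0Rw2, w1Rw1, w1Rw2, w2Rw2
Branch closes: q and ~q both at w2.
Every branch closes (one shown): valid in S4, hence also in S5 (every theorem of S4 is a theorem of S5).

S4, S5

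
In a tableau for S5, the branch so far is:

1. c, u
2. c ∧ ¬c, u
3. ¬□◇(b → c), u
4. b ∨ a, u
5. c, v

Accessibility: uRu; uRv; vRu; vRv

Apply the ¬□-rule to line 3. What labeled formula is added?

a fresh world w with uRw, and ¬◇(b → c) at w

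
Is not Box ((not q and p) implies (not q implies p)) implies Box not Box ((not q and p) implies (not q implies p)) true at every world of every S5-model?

Tableau for the negation not (not Box ((not q and p) implies (not q implies p)) implies Box not Box ((not q and p) implies (not q implies p))):
1. not (not Box ((not q and p) implies (not q implies p)) implies Box not Box ((not q and p) implies (not q implies p))), u
2. not Box ((not q and p) implies (not q implies p)), u
3. not Box not Box ((not q and p) implies (not q implies p)), u
4. not ((not q and p) implies (not q implies p)), v
5. not q and p, v
6. not (not q implies p), v
7. not q, v
8. p, v
9. not p, v
Accessibility: uRu, uRv, vRu, vRv
Branch closes: p and not p both at v.
All branches of the negation close; one closing branch shown above.

Yes, valid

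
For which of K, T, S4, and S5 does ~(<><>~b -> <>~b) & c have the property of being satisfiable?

T-tableau for the formula:
1. ~(<><>~b -> <>~b) & c, 0
2. ~(<><>~b -> <>~b), 0
3. c, 0
4. <><>~b, 0
5. ~<>~b, 0
6. b, 0
7. <>~b, 1
8. b, 1
9. ~b, 2
Accessibility: 0R0, 0R1, 1R1, 1R2, 2R2
Complete open branch: satisfiable in T, hence also in K (this T-model is also a K-model).
S4-tableau for the formula:
1. ~(<><>~b -> <>~b) & c, 0
2. ~(<><>~b -> <>~b), 0
3. c, 0
4. <><>~b, 0
5. ~<>~b, 0
6. b, 0
7. <>~b, 1
8. b, 1
9. ~b, 2
10. b, 2
Accessibility: 0R0, 0R1, 0R2, 1R1, 1R2, 2R2
Branch closes: b and ~b both at 2.
Every branch closes (one shown): unsatisfiable in S4, hence also in S5 (every S5-frame is an S4-frame).

K, T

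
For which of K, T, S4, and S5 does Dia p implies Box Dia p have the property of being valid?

S5-tableau for the negation not (Dia p implies Box Dia p):
1. not (Dia p implies Box Dia p), u
2. Dia p, u
3. not Box Dia p, u
4. p, v
5. not Dia p, w
6. not p, u
7. not p, v
Accessibility: uRu, uRv, uRw, vRu, vRv, vRw, wRu, wRv, wRw
Branch closes: p and not p both at v.
Every branch closes (one shown): valid in S5.
S4-tableau for the negation not (Dia p implies Box Dia p):
1. not (Dia p implies Box Dia p), u
2. Dia p, u
3. not Box Dia p, u
4. p, v
5. not Dia p, w
6. not p, w
Accessibility: uRu, uRv, uRw, vRv, wRw
Complete open branch: countermodel on an S4-frame, so not valid in S4, nor in K, T (the same frame is also a K-frame and a T-frame).

S5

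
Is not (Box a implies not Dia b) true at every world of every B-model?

No, not valid

Tableau for the negation Box a implies not Dia b:
1. Box a implies not Dia b, 0
2. not Dia b, 0
3. not b, 0
Accessibility: 0R0
The negation has an open branch (countermodel exists).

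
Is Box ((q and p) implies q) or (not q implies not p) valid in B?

Tableau for the negation not (Box ((q and p) implies q) or (not q implies not p)):
1. not (Box ((q and p) implies q) or (not q implies not p)), w0
2. not Box ((q and p) implies q), w0
3. not (not q implies not p), w0
4. not q, w0
5. p, w0
6. not ((q and p) implies q), w1
7. q and p, w1
8. not q, w1
9. q, w1
10. p, w1
Accessibility: w0Rw0, w0Rw1, w1Rw0, w1Rw1
Branch closes: q and not q both at w1.
Every branch of the negation's tableau closes; the branch above is one of them.

Valid in B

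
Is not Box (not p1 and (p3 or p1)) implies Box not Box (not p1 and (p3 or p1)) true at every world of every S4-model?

Invalid (countermodel exists)

Tableau for the negation not (not Box (not p1 and (p3 or p1)) implies Box not Box (not p1 and (p3 or p1))):
1. not (not Box (not p1 and (p3 or p1)) implies Box not Box (not p1 and (p3 or p1))), w0
2. not Box (not p1 and (p3 or p1)), w0
3. not Box not Box (not p1 and (p3 or p1)), w0
4. not (not p1 and (p3 or p1)), w1
5. not (p3 or p1), w1
6. not p3, w1
7. not p1, w1
8. Box (not p1 and (p3 or p1)), w2
9. not p1 and (p3 or p1), w2
10. not p1, w2
11. p3 or p1, w2
12. p3, w2
Accessibility: w0Rw0, w0Rw1, w0Rw2, w1Rw1, w2Rw2
The negation has an open branch (countermodel exists).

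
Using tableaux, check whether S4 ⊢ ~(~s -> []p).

Tableau for the negation ~s -> []p:
1. ~s -> []p, w0
2. []p, w0
3. p, w0
Accessibility: w0Rw0
The negation has an open branch (countermodel exists).

Invalid (countermodel exists)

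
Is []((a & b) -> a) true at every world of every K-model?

Valid in K

Tableau for the negation ~[]((a & b) -> a):
1. ~[]((a & b) -> a), 0
2. ~((a & b) -> a), 1
3. a & b, 1
4. ~a, 1
5. a, 1
6. b, 1
Accessibility: 0R1
Branch closes: a and ~a both at 1.
Every branch of the negation's tableau closes; the branch above is one of them.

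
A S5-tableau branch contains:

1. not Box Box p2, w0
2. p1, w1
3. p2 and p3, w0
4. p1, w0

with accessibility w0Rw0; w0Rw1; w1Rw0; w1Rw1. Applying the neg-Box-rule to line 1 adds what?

a fresh world w2 with w0Rw2, and not Box p2 at w2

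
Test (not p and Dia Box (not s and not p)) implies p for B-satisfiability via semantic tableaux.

Yes, satisfiable

1. (not p and Dia Box (not s and not p)) implies p, u
2. p, u   [implies-rule on 1 (branches; this branch)]
Accessibility: uRu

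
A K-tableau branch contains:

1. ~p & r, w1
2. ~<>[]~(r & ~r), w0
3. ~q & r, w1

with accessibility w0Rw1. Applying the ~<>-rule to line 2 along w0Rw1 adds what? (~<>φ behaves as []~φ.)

~[]~(r & ~r), w1

~<>φ behaves as []~φ: propagate the negated body to each accessible world.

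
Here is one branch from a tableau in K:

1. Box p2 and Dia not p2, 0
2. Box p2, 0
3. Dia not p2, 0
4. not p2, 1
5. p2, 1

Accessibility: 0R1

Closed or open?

Yes, closed

Both p2 and not p2 appear at 1.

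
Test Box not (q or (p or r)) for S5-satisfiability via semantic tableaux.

Satisfiable

1. Box not (q or (p or r)), u
2. not (q or (p or r)), u
3. not q, u
4. not (p or r), u
5. not p, u
6. not r, u
Accessibility: uRu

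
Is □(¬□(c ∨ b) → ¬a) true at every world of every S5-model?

Tableau for the negation ¬□(¬□(c ∨ b) → ¬a):
1. ¬□(¬□(c ∨ b) → ¬a), 0
2. ¬(¬□(c ∨ b) → ¬a), 1   [¬□-rule on 1: fresh world 1, 0R1]
3. ¬□(c ∨ b), 1   [¬→-rule on 2]
4. a, 1   [¬→-rule on 2]
5. ¬(c ∨ b), 2   [¬□-rule on 3: fresh world 2, 1R2]
6. ¬c, 2   [¬∨-rule on 5]
7. ¬b, 2   [¬∨-rule on 5]
Accessibility: 0R0, 0R1, 0R2, 1R0, 1R1, 1R2, 2R0, 2R1, 2R2
The negation has an open branch (countermodel exists).

Invalid (countermodel exists)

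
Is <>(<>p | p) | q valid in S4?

Invalid (countermodel exists)

Tableau for the negation ~(<>(<>p | p) | q):
1. ~(<>(<>p | p) | q), w0
2. ~<>(<>p | p), w0   [~|-rule on 1]
3. ~q, w0   [~|-rule on 1]
4. ~(<>p | p), w0   [~<>-rule on 2 via w0Rw0]
5. ~<>p, w0   [~|-rule on 4]
6. ~p, w0   [~|-rule on 4]
Accessibility: w0Rw0
The negation has an open branch (countermodel exists).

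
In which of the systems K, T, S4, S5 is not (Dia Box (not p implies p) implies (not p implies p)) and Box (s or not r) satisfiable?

K, T, S4

S4-tableau for the formula:
1. not (Dia Box (not p implies p) implies (not p implies p)) and Box (s or not r), 0
2. not (Dia Box (not p implies p) implies (not p implies p)), 0
3. Box (s or not r), 0
4. Dia Box (not p implies p), 0
5. not (not p implies p), 0
6. not p, 0
7. s or not r, 0
8. not r, 0
9. Box (not p implies p), 1
10. s or not r, 1
11. not p implies p, 1
12. not r, 1
13. p, 1
Accessibility: 0R0, 0R1, 1R1
Complete open branch: satisfiable in S4, hence also in K, T (this S4-model is also a K-model and a T-model).
S5-tableau for the formula:
1. not (Dia Box (not p implies p) implies (not p implies p)) and Box (s or not r), 0
2. not (Dia Box (not p implies p) implies (not p implies p)), 0
3. Box (s or not r), 0
4. Dia Box (not p implies p), 0
5. not (not p implies p), 0
6. not p, 0
7. s or not r, 0
8. not r, 0
9. Box (not p implies p), 1
10. s or not r, 1
11. not p implies p, 0
12. not p implies p, 1
13. not r, 1
14. p, 0
Accessibility: 0R0, 0R1, 1R0, 1R1
Branch closes: p and not p both at 0.
Every branch closes (one shown): unsatisfiable in S5.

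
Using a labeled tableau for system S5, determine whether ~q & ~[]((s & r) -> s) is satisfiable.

Unsatisfiable (every branch closes)

1. ~q & ~[]((s & r) -> s), w0
2. ~q, w0   [&-rule on 1]
3. ~[]((s & r) -> s), w0   [&-rule on 1]
4. ~((s & r) -> s), w1   [~[]-rule on 3: fresh world w1, w0Rw1]
5. s & r, w1   [~->-rule on 4]
6. ~s, w1   [~->-rule on 4]
7. s, w1   [&-rule on 5]
8. r, w1   [&-rule on 5]
Accessibility: w0Rw0, w0Rw1, w1Rw0, w1Rw1
Branch closes: s and ~s both at w1.
All branches of the tableau close; one closing branch shown above.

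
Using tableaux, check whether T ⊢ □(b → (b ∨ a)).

Valid in T

Tableau for the negation ¬□(b → (b ∨ a)):
1. ¬□(b → (b ∨ a)), w0
2. ¬(b → (b ∨ a)), w1   [¬□-rule on 1: fresh world w1, w0Rw1]
3. b, w1   [¬→-rule on 2]
4. ¬(b ∨ a), w1   [¬→-rule on 2]
5. ¬b, w1   [¬∨-rule on 4]
6. ¬a, w1   [¬∨-rule on 4]
Accessibility: w0Rw0, w0Rw1, w1Rw1
Branch closes: b and ¬b both at w1.
All branches of the negation close; one closing branch shown above.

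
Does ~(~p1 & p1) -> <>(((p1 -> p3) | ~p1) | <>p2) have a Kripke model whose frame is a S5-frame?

Satisfiable (open branch found)

1. ~(~p1 & p1) -> <>(((p1 -> p3) | ~p1) | <>p2), w0
2. <>(((p1 -> p3) | ~p1) | <>p2), w0   [->-rule on 1 (branches; this branch)]
3. ((p1 -> p3) | ~p1) | <>p2, w1   [<>-rule on 2: fresh world w1, w0Rw1]
4. <>p2, w1   [|-rule on 3 (branches; this branch)]
5. p2, w2   [<>-rule on 4: fresh world w2, w1Rw2]
Accessibility: w0Rw0, w0Rw1, w0Rw2, w1Rw0, w1Rw1, w1Rw2, w2Rw0, w2Rw1, w2Rw2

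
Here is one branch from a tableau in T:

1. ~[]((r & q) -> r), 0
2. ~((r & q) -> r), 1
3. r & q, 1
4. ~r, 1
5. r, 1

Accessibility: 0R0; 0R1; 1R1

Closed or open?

Both r and ~r appear at 1.

Yes, closed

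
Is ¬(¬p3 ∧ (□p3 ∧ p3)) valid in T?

Valid

Tableau for the negation ¬p3 ∧ (□p3 ∧ p3):
1. ¬p3 ∧ (□p3 ∧ p3), 0
2. ¬p3, 0
3. □p3 ∧ p3, 0
4. □p3, 0
5. p3, 0
Accessibility: 0R0
Branch closes: p3 and ¬p3 both at 0.
All branches of the negation close; one closing branch shown above.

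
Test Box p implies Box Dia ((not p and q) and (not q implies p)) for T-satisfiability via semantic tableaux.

Satisfiable

1. Box p implies Box Dia ((not p and q) and (not q implies p)), u
2. Box Dia ((not p and q) and (not q implies p)), u
3. Dia ((not p and q) and (not q implies p)), u
4. (not p and q) and (not q implies p), v
5. not p and q, v
6. not q implies p, v
7. not p, v
8. q, v
9. Dia ((not p and q) and (not q implies p)), v
10. (not p and q) and (not q implies p), w
11. not p and q, w
12. not q implies p, w
13. not p, w
14. q, w
Accessibility: uRu, uRv, vRv, vRw, wRw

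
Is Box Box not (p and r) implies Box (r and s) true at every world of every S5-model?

Tableau for the negation not (Box Box not (p and r) implies Box (r and s)):
1. not (Box Box not (p and r) implies Box (r and s)), 0
2. Box Box not (p and r), 0
3. not Box (r and s), 0
4. Box not (p and r), 0
5. not (p and r), 0
6. not r, 0
7. not (r and s), 1
8. Box not (p and r), 1
9. not (p and r), 1
10. not s, 1
11. not r, 1
Accessibility: 0R0, 0R1, 1R0, 1R1
The negation has an open branch (countermodel exists).

Not valid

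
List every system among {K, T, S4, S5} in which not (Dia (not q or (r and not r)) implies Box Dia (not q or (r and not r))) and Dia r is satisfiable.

K, T, S4

S5-tableau for the formula:
1. not (Dia (not q or (r and not r)) implies Box Dia (not q or (r and not r))) and Dia r, u
2. not (Dia (not q or (r and not r)) implies Box Dia (not q or (r and not r))), u
3. Dia r, u
4. Dia (not q or (r and not r)), u
5. not Box Dia (not q or (r and not r)), u
6. r, v
7. not q or (r and not r), w
8. not q, w
9. not Dia (not q or (r and not r)), x
10. not (not q or (r and not r)), u
11. q, u
12. not (r and not r), u
13. not (not q or (r and not r)), v
14. q, v
15. not (r and not r), v
16. not (not q or (r and not r)), w
17. q, w
18. not (r and not r), w
Accessibility: uRu, uRv, uRw, uRx, vRu, vRv, vRw, vRx, wRu, wRv, wRw, wRx, xRu, xRv, xRw, xRx
Branch closes: q and not q both at w.
Every branch closes (one shown): unsatisfiable in S5.
S4-tableau for the formula:
1. not (Dia (not q or (r and not r)) implies Box Dia (not q or (r and not r))) and Dia r, u
2. not (Dia (not q or (r and not r)) implies Box Dia (not q or (r and not r))), u
3. Dia r, u
4. Dia (not q or (r and not r)), u
5. not Box Dia (not q or (r and not r)), u
6. r, v
7. not q or (r and not r), w
8. not q, w
9. not Dia (not q or (r and not r)), x
10. not (not q or (r and not r)), x
11. q, x
12. not (r and not r), x
13. r, x
Accessibility: uRu, uRv, uRw, uRx, vRv, wRw, xRx
Complete open branch: satisfiable in S4, hence also in K, T (this S4-model is also a K-model and a T-model).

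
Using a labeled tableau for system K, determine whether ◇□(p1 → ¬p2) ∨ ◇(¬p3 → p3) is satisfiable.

1. ◇□(p1 → ¬p2) ∨ ◇(¬p3 → p3), 0
2. ◇(¬p3 → p3), 0
3. ¬p3 → p3, 1
4. p3, 1
Accessibility: 0R1

Satisfiable (open branch found)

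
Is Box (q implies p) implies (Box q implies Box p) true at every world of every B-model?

Tableau for the negation not (Box (q implies p) implies (Box q implies Box p)):
1. not (Box (q implies p) implies (Box q implies Box p)), u
2. Box (q implies p), u
3. not (Box q implies Box p), u
4. Box q, u
5. not Box p, u
6. q implies p, u
7. q, u
8. p, u
9. not p, v
10. q implies p, v
11. q, v
12. p, v
Accessibility: uRu, uRv, vRu, vRv
Branch closes: p and not p both at v.
All branches of the negation close; one closing branch shown above.

Valid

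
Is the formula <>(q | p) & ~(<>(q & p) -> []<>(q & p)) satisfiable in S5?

Unsatisfiable

1. <>(q | p) & ~(<>(q & p) -> []<>(q & p)), 0
2. <>(q | p), 0
3. ~(<>(q & p) -> []<>(q & p)), 0
4. <>(q & p), 0
5. ~[]<>(q & p), 0
6. q | p, 1
7. p, 1
8. q & p, 2
9. q, 2
10. p, 2
11. ~<>(q & p), 3
12. ~(q & p), 0
13. ~(q & p), 1
14. ~(q & p), 2
15. ~(q & p), 3
16. ~p, 0
17. ~q, 1
18. ~p, 2
Accessibility: 0R0, 0R1, 0R2, 0R3, 1R0, 1R1, 1R2, 1R3, 2R0, 2R1, 2R2, 2R3, 3R0, 3R1, 3R2, 3R3
Branch closes: p and ~p both at 2.
Every branch closes; the branch above is one of them.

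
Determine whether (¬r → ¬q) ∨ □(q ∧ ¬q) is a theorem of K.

Tableau for the negation ¬((¬r → ¬q) ∨ □(q ∧ ¬q)):
1. ¬((¬r → ¬q) ∨ □(q ∧ ¬q)), 0
2. ¬(¬r → ¬q), 0   [¬∨-rule on 1]
3. ¬□(q ∧ ¬q), 0   [¬∨-rule on 1]
4. ¬r, 0   [¬→-rule on 2]
5. q, 0   [¬→-rule on 2]
6. ¬(q ∧ ¬q), 1   [¬□-rule on 3: fresh world 1, 0R1]
7. q, 1   [¬∧-rule on 6 (branches; this branch)]
Accessibility: 0R1
The negation has an open branch (countermodel exists).

No, not valid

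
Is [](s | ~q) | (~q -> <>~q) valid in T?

Valid

Tableau for the negation ~([](s | ~q) | (~q -> <>~q)):
1. ~([](s | ~q) | (~q -> <>~q)), u
2. ~[](s | ~q), u
3. ~(~q -> <>~q), u
4. ~q, u
5. ~<>~q, u
6. q, u
Accessibility: uRu
Branch closes: q and ~q both at u.
Every branch of the negation's tableau closes; the branch above is one of them.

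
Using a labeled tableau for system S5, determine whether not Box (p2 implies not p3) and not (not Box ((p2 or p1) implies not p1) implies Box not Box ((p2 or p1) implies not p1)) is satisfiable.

1. not Box (p2 implies not p3) and not (not Box ((p2 or p1) implies not p1) implies Box not Box ((p2 or p1) implies not p1)), 0
2. not Box (p2 implies not p3), 0
3. not (not Box ((p2 or p1) implies not p1) implies Box not Box ((p2 or p1) implies not p1)), 0
4. not Box ((p2 or p1) implies not p1), 0
5. not Box not Box ((p2 or p1) implies not p1), 0
6. not (p2 implies not p3), 1
7. p2, 1
8. p3, 1
9. not ((p2 or p1) implies not p1), 2
10. p2 or p1, 2
11. p1, 2
12. Box ((p2 or p1) implies not p1), 3
13. (p2 or p1) implies not p1, 0
14. (p2 or p1) implies not p1, 1
15. (p2 or p1) implies not p1, 2
16. (p2 or p1) implies not p1, 3
17. not (p2 or p1), 0
18. not p2, 0
19. not p1, 0
20. not p1, 1
21. not (p2 or p1), 2
22. not p2, 2
23. not p1, 2
Accessibility: 0R0, 0R1, 0R2, 0R3, 1R0, 1R1, 1R2, 1R3, 2R0, 2R1, 2R2, 2R3, 3R0, 3R1, 3R2, 3R3
Branch closes: p1 and not p1 both at 2.
All branches of the tableau close; one closing branch shown above.

No, unsatisfiable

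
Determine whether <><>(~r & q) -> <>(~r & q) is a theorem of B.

Tableau for the negation ~(<><>(~r & q) -> <>(~r & q)):
1. ~(<><>(~r & q) -> <>(~r & q)), 0
2. <><>(~r & q), 0   [~->-rule on 1]
3. ~<>(~r & q), 0   [~->-rule on 1]
4. ~(~r & q), 0   [~<>-rule on 3 via 0R0]
5. ~q, 0   [~&-rule on 4 (branches; this branch)]
6. <>(~r & q), 1   [<>-rule on 2: fresh world 1, 0R1]
7. ~(~r & q), 1   [~<>-rule on 3 via 0R1]
8. ~q, 1   [~&-rule on 7 (branches; this branch)]
9. ~r & q, 2   [<>-rule on 6: fresh world 2, 1R2]
10. ~r, 2   [&-rule on 9]
11. q, 2   [&-rule on 9]
Accessibility: 0R0, 0R1, 1R0, 1R1, 1R2, 2R1, 2R2
The negation has an open branch (countermodel exists).

No, not valid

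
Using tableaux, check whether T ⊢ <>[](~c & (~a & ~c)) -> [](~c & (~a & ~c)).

Not valid

Tableau for the negation ~(<>[](~c & (~a & ~c)) -> [](~c & (~a & ~c))):
1. ~(<>[](~c & (~a & ~c)) -> [](~c & (~a & ~c))), 0
2. <>[](~c & (~a & ~c)), 0
3. ~[](~c & (~a & ~c)), 0
4. [](~c & (~a & ~c)), 1
5. ~c & (~a & ~c), 1
6. ~c, 1
7. ~a & ~c, 1
8. ~a, 1
9. ~(~c & (~a & ~c)), 2
10. ~(~a & ~c), 2
11. c, 2
Accessibility: 0R0, 0R1, 0R2, 1R1, 2R2
The negation has an open branch (countermodel exists).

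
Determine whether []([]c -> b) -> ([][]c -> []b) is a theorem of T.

Yes, valid

Tableau for the negation ~([]([]c -> b) -> ([][]c -> []b)):
1. ~([]([]c -> b) -> ([][]c -> []b)), w0
2. []([]c -> b), w0
3. ~([][]c -> []b), w0
4. [][]c, w0
5. ~[]b, w0
6. []c -> b, w0
7. []c, w0
8. c, w0
9. ~[]c, w0
10. ~b, w1
11. []c -> b, w1
12. []c, w1
13. c, w1
14. ~[]c, w1
15. ~c, w2
16. []c -> b, w2
17. []c, w2
18. c, w2
Accessibility: w0Rw0, w0Rw1, w0Rw2, w1Rw1, w2Rw2
Branch closes: c and ~c both at w2.
All branches of the negation close; one closing branch shown above.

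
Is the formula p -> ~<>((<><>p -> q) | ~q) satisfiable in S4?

1. p -> ~<>((<><>p -> q) | ~q), w0
2. ~p, w0
Accessibility: w0Rw0

Satisfiable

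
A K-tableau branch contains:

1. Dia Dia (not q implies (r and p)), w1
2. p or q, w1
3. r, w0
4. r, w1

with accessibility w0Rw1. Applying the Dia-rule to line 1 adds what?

a fresh world w2 with w1Rw2, and Dia (not q implies (r and p)) at w2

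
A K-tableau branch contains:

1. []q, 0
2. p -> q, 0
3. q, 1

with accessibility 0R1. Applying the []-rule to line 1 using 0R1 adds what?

q, 1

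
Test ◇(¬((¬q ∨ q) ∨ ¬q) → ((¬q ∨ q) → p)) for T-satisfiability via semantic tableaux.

1. ◇(¬((¬q ∨ q) ∨ ¬q) → ((¬q ∨ q) → p)), u
2. ¬((¬q ∨ q) ∨ ¬q) → ((¬q ∨ q) → p), v
3. (¬q ∨ q) → p, v
4. p, v
Accessibility: uRu, uRv, vRv

Satisfiable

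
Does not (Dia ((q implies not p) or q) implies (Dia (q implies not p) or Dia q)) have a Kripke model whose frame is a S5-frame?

1. not (Dia ((q implies not p) or q) implies (Dia (q implies not p) or Dia q)), 0
2. Dia ((q implies not p) or q), 0   [neg-implies-rule on 1]
3. not (Dia (q implies not p) or Dia q), 0   [neg-implies-rule on 1]
4. not Dia (q implies not p), 0   [neg-or-rule on 3]
5. not Dia q, 0   [neg-or-rule on 3]
6. not (q implies not p), 0   [neg-Dia-rule on 4 via 0R0]
7. q, 0   [neg-implies-rule on 6]
8. p, 0   [neg-implies-rule on 6]
9. not q, 0   [neg-Dia-rule on 5 via 0R0]
Accessibility: 0R0
Branch closes: q and not q both at 0.
All branches of the tableau close; one closing branch shown above.

No, unsatisfiable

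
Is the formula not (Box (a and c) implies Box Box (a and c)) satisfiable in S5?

No, unsatisfiable

1. not (Box (a and c) implies Box Box (a and c)), w0
2. Box (a and c), w0   [neg-implies-rule on 1]
3. not Box Box (a and c), w0   [neg-implies-rule on 1]
4. a and c, w0   [Box-rule on 2 via w0Rw0]
5. a, w0   [and-rule on 4]
6. c, w0   [and-rule on 4]
7. not Box (a and c), w1   [neg-Box-rule on 3: fresh world w1, w0Rw1]
8. a and c, w1   [Box-rule on 2 via w0Rw1]
9. a, w1   [and-rule on 8]
10. c, w1   [and-rule on 8]
11. not (a and c), w2   [neg-Box-rule on 7: fresh world w2, w1Rw2]
12. a and c, w2   [Box-rule on 2 via w0Rw2]
13. a, w2   [and-rule on 12]
14. c, w2   [and-rule on 12]
15. not c, w2   [neg-and-rule on 11 (branches; this branch)]
Accessibility: w0Rw0, w0Rw1, w0Rw2, w1Rw0, w1Rw1, w1Rw2, w2Rw0, w2Rw1, w2Rw2
Branch closes: c and not c both at w2.
(One branch shown.) All branches close.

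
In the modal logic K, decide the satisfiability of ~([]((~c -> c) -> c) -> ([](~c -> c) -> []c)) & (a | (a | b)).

1. ~([]((~c -> c) -> c) -> ([](~c -> c) -> []c)) & (a | (a | b)), 0
2. ~([]((~c -> c) -> c) -> ([](~c -> c) -> []c)), 0
3. a | (a | b), 0
4. []((~c -> c) -> c), 0
5. ~([](~c -> c) -> []c), 0
6. [](~c -> c), 0
7. ~[]c, 0
8. a | b, 0
9. b, 0
10. ~c, 1
11. (~c -> c) -> c, 1
12. ~c -> c, 1
13. ~(~c -> c), 1
14. c, 1
Accessibility: 0R1
Branch closes: c and ~c both at 1.
Every branch closes; the branch above is one of them.

Unsatisfiable (every branch closes)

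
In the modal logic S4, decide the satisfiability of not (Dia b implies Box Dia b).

Satisfiable

1. not (Dia b implies Box Dia b), u
2. Dia b, u   [neg-implies-rule on 1]
3. not Box Dia b, u   [neg-implies-rule on 1]
4. b, v   [Dia-rule on 2: fresh world v, uRv]
5. not Dia b, w   [neg-Box-rule on 3: fresh world w, uRw]
6. not b, w   [neg-Dia-rule on 5 via wRw]
Accessibility: uRu, uRv, uRw, vRv, wRw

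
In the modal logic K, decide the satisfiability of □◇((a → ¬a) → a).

1. □◇((a → ¬a) → a), u

Satisfiable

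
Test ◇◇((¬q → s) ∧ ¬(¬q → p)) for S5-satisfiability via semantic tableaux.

1. ◇◇((¬q → s) ∧ ¬(¬q → p)), w0
2. ◇((¬q → s) ∧ ¬(¬q → p)), w1
3. (¬q → s) ∧ ¬(¬q → p), w2
4. ¬q → s, w2
5. ¬(¬q → p), w2
6. ¬q, w2
7. ¬p, w2
8. s, w2
Accessibility: w0Rw0, w0Rw1, w0Rw2, w1Rw0, w1Rw1, w1Rw2, w2Rw0, w2Rw1, w2Rw2

Yes, satisfiable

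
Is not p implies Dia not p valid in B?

Tableau for the negation not (not p implies Dia not p):
1. not (not p implies Dia not p), 0
2. not p, 0
3. not Dia not p, 0
4. p, 0
Accessibility: 0R0
Branch closes: p and not p both at 0.
All branches of the negation close; one closing branch shown above.

Valid in B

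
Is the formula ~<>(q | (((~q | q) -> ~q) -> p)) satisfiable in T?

Satisfiable

1. ~<>(q | (((~q | q) -> ~q) -> p)), 0
2. ~(q | (((~q | q) -> ~q) -> p)), 0
3. ~q, 0
4. ~(((~q | q) -> ~q) -> p), 0
5. (~q | q) -> ~q, 0
6. ~p, 0
Accessibility: 0R0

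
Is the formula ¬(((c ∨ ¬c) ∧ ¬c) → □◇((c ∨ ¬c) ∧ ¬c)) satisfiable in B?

Unsatisfiable (every branch closes)

1. ¬(((c ∨ ¬c) ∧ ¬c) → □◇((c ∨ ¬c) ∧ ¬c)), w0
2. (c ∨ ¬c) ∧ ¬c, w0
3. ¬□◇((c ∨ ¬c) ∧ ¬c), w0
4. c ∨ ¬c, w0
5. ¬c, w0
6. ¬◇((c ∨ ¬c) ∧ ¬c), w1
7. ¬((c ∨ ¬c) ∧ ¬c), w0
8. ¬((c ∨ ¬c) ∧ ¬c), w1
9. ¬(c ∨ ¬c), w0
10. c, w0
Accessibility: w0Rw0, w0Rw1, w1Rw0, w1Rw1
Branch closes: c and ¬c both at w0.
(One branch shown.) All branches close.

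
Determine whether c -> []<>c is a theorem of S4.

Tableau for the negation ~(c -> []<>c):
1. ~(c -> []<>c), w0
2. c, w0   [~->-rule on 1]
3. ~[]<>c, w0   [~->-rule on 1]
4. ~<>c, w1   [~[]-rule on 3: fresh world w1, w0Rw1]
5. ~c, w1   [~<>-rule on 4 via w1Rw1]
Accessibility: w0Rw0, w0Rw1, w1Rw1
The negation has an open branch (countermodel exists).

No, not valid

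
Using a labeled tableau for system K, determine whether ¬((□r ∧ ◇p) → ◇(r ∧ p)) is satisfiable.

1. ¬((□r ∧ ◇p) → ◇(r ∧ p)), w0
2. □r ∧ ◇p, w0   [¬→-rule on 1]
3. ¬◇(r ∧ p), w0   [¬→-rule on 1]
4. □r, w0   [∧-rule on 2]
5. ◇p, w0   [∧-rule on 2]
6. p, w1   [◇-rule on 5: fresh world w1, w0Rw1]
7. ¬(r ∧ p), w1   [¬◇-rule on 3 via w0Rw1]
8. r, w1   [□-rule on 4 via w0Rw1]
9. ¬p, w1   [¬∧-rule on 7 (branches; this branch)]
Accessibility: w0Rw1
Branch closes: p and ¬p both at w1.
Every branch closes; the branch above is one of them.

Unsatisfiable (every branch closes)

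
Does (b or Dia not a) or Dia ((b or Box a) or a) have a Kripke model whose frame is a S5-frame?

1. (b or Dia not a) or Dia ((b or Box a) or a), u
2. Dia ((b or Box a) or a), u
3. (b or Box a) or a, v
4. a, v
Accessibility: uRu, uRv, vRu, vRv

Yes, satisfiable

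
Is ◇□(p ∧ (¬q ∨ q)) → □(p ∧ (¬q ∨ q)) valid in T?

Not valid

Tableau for the negation ¬(◇□(p ∧ (¬q ∨ q)) → □(p ∧ (¬q ∨ q))):
1. ¬(◇□(p ∧ (¬q ∨ q)) → □(p ∧ (¬q ∨ q))), u
2. ◇□(p ∧ (¬q ∨ q)), u
3. ¬□(p ∧ (¬q ∨ q)), u
4. □(p ∧ (¬q ∨ q)), v
5. p ∧ (¬q ∨ q), v
6. p, v
7. ¬q ∨ q, v
8. q, v
9. ¬(p ∧ (¬q ∨ q)), w
10. ¬p, w
Accessibility: uRu, uRv, uRw, vRv, wRw
The negation has an open branch (countermodel exists).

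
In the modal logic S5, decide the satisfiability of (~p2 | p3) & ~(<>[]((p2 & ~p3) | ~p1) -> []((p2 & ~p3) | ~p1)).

1. (~p2 | p3) & ~(<>[]((p2 & ~p3) | ~p1) -> []((p2 & ~p3) | ~p1)), w0
2. ~p2 | p3, w0
3. ~(<>[]((p2 & ~p3) | ~p1) -> []((p2 & ~p3) | ~p1)), w0
4. <>[]((p2 & ~p3) | ~p1), w0
5. ~[]((p2 & ~p3) | ~p1), w0
6. p3, w0
7. []((p2 & ~p3) | ~p1), w1
8. (p2 & ~p3) | ~p1, w0
9. (p2 & ~p3) | ~p1, w1
10. ~p1, w0
11. p2 & ~p3, w1
12. p2, w1
13. ~p3, w1
14. ~((p2 & ~p3) | ~p1), w2
15. ~(p2 & ~p3), w2
16. p1, w2
17. (p2 & ~p3) | ~p1, w2
18. p3, w2
19. p2 & ~p3, w2
20. p2, w2
21. ~p3, w2
Accessibility: w0Rw0, w0Rw1, w0Rw2, w1Rw0, w1Rw1, w1Rw2, w2Rw0, w2Rw1, w2Rw2
Branch closes: p3 and ~p3 both at w2.
(One branch shown.) All branches close.

Unsatisfiable (every branch closes)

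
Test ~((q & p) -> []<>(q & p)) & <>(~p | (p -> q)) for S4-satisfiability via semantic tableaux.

Satisfiable (open branch found)

1. ~((q & p) -> []<>(q & p)) & <>(~p | (p -> q)), 0
2. ~((q & p) -> []<>(q & p)), 0
3. <>(~p | (p -> q)), 0
4. q & p, 0
5. ~[]<>(q & p), 0
6. q, 0
7. p, 0
8. ~p | (p -> q), 1
9. p -> q, 1
10. q, 1
11. ~<>(q & p), 2
12. ~(q & p), 2
13. ~p, 2
Accessibility: 0R0, 0R1, 0R2, 1R1, 2R2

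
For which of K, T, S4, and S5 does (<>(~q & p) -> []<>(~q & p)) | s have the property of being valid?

S5

S5-tableau for the negation ~((<>(~q & p) -> []<>(~q & p)) | s):
1. ~((<>(~q & p) -> []<>(~q & p)) | s), 0
2. ~(<>(~q & p) -> []<>(~q & p)), 0
3. ~s, 0
4. <>(~q & p), 0
5. ~[]<>(~q & p), 0
6. ~q & p, 1
7. ~q, 1
8. p, 1
9. ~<>(~q & p), 2
10. ~(~q & p), 0
11. ~(~q & p), 1
12. ~(~q & p), 2
13. ~p, 0
14. ~p, 1
Accessibility: 0R0, 0R1, 0R2, 1R0, 1R1, 1R2, 2R0, 2R1, 2R2
Branch closes: p and ~p both at 1.
Every branch closes (one shown): valid in S5.
S4-tableau for the negation ~((<>(~q & p) -> []<>(~q & p)) | s):
1. ~((<>(~q & p) -> []<>(~q & p)) | s), 0
2. ~(<>(~q & p) -> []<>(~q & p)), 0
3. ~s, 0
4. <>(~q & p), 0
5. ~[]<>(~q & p), 0
6. ~q & p, 1
7. ~q, 1
8. p, 1
9. ~<>(~q & p), 2
10. ~(~q & p), 2
11. ~p, 2
Accessibility: 0R0, 0R1, 0R2, 1R1, 2R2
Complete open branch: countermodel on an S4-frame, so not valid in S4, nor in K, T (the same frame is also a K-frame and a T-frame).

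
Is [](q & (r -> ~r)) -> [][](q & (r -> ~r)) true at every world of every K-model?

Tableau for the negation ~([](q & (r -> ~r)) -> [][](q & (r -> ~r))):
1. ~([](q & (r -> ~r)) -> [][](q & (r -> ~r))), u
2. [](q & (r -> ~r)), u
3. ~[][](q & (r -> ~r)), u
4. ~[](q & (r -> ~r)), v
5. q & (r -> ~r), v
6. q, v
7. r -> ~r, v
8. ~r, v
9. ~(q & (r -> ~r)), w
10. ~(r -> ~r), w
11. r, w
Accessibility: uRv, vRw
The negation has an open branch (countermodel exists).

No, not valid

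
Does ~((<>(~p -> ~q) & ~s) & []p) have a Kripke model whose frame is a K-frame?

Yes, satisfiable

1. ~((<>(~p -> ~q) & ~s) & []p), u
2. ~[]p, u
3. ~p, v
Accessibility: uRv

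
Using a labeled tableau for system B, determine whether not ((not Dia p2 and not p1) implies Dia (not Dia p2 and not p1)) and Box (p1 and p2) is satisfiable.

Unsatisfiable

1. not ((not Dia p2 and not p1) implies Dia (not Dia p2 and not p1)) and Box (p1 and p2), u
2. not ((not Dia p2 and not p1) implies Dia (not Dia p2 and not p1)), u   [and-rule on 1]
3. Box (p1 and p2), u   [and-rule on 1]
4. not Dia p2 and not p1, u   [neg-implies-rule on 2]
5. not Dia (not Dia p2 and not p1), u   [neg-implies-rule on 2]
6. not Dia p2, u   [and-rule on 4]
7. not p1, u   [and-rule on 4]
8. p1 and p2, u   [Box-rule on 3 via uRu]
9. p1, u   [and-rule on 8]
10. p2, u   [and-rule on 8]
Accessibility: uRu
Branch closes: p1 and not p1 both at u.
Every branch closes; the branch above is one of them.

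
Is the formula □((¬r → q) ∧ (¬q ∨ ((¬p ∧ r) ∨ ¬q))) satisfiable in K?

1. □((¬r → q) ∧ (¬q ∨ ((¬p ∧ r) ∨ ¬q))), w0

Satisfiable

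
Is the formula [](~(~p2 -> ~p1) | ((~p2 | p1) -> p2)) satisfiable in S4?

1. [](~(~p2 -> ~p1) | ((~p2 | p1) -> p2)), u
2. ~(~p2 -> ~p1) | ((~p2 | p1) -> p2), u
3. (~p2 | p1) -> p2, u
4. p2, u
Accessibility: uRu

Satisfiable (open branch found)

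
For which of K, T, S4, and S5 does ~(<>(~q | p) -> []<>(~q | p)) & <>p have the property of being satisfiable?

K, T, S4

S5-tableau for the formula:
1. ~(<>(~q | p) -> []<>(~q | p)) & <>p, w0
2. ~(<>(~q | p) -> []<>(~q | p)), w0
3. <>p, w0
4. <>(~q | p), w0
5. ~[]<>(~q | p), w0
6. p, w1
7. ~q | p, w2
8. p, w2
9. ~<>(~q | p), w3
10. ~(~q | p), w0
11. q, w0
12. ~p, w0
13. ~(~q | p), w1
14. q, w1
15. ~p, w1
Accessibility: w0Rw0, w0Rw1, w0Rw2, w0Rw3, w1Rw0, w1Rw1, w1Rw2, w1Rw3, w2Rw0, w2Rw1, w2Rw2, w2Rw3, w3Rw0, w3Rw1, w3Rw2, w3Rw3
Branch closes: p and ~p both at w1.
Every branch closes (one shown): unsatisfiable in S5.
S4-tableau for the formula:
1. ~(<>(~q | p) -> []<>(~q | p)) & <>p, w0
2. ~(<>(~q | p) -> []<>(~q | p)), w0
3. <>p, w0
4. <>(~q | p), w0
5. ~[]<>(~q | p), w0
6. p, w1
7. ~q | p, w2
8. p, w2
9. ~<>(~q | p), w3
10. ~(~q | p), w3
11. q, w3
12. ~p, w3
Accessibility: w0Rw0, w0Rw1, w0Rw2, w0Rw3, w1Rw1, w2Rw2, w3Rw3
Complete open branch: satisfiable in S4, hence also in K, T (this S4-model is also a K-model and a T-model).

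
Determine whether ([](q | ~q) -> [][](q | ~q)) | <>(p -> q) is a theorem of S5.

Tableau for the negation ~(([](q | ~q) -> [][](q | ~q)) | <>(p -> q)):
1. ~(([](q | ~q) -> [][](q | ~q)) | <>(p -> q)), u
2. ~([](q | ~q) -> [][](q | ~q)), u   [~|-rule on 1]
3. ~<>(p -> q), u   [~|-rule on 1]
4. [](q | ~q), u   [~->-rule on 2]
5. ~[][](q | ~q), u   [~->-rule on 2]
6. ~(p -> q), u   [~<>-rule on 3 via uRu]
7. p, u   [~->-rule on 6]
8. ~q, u   [~->-rule on 6]
9. q | ~q, u   [[]-rule on 4 via uRu]
10. ~[](q | ~q), v   [~[]-rule on 5: fresh world v, uRv]
11. ~(p -> q), v   [~<>-rule on 3 via uRv]
12. p, v   [~->-rule on 11]
13. ~q, v   [~->-rule on 11]
14. q | ~q, v   [[]-rule on 4 via uRv]
15. ~(q | ~q), w   [~[]-rule on 10: fresh world w, vRw]
16. ~q, w   [~|-rule on 15]
17. q, w   [~|-rule on 15]
Accessibility: uRu, uRv, uRw, vRu, vRv, vRw, wRu, wRv, wRw
Branch closes: q and ~q both at w.
All branches of the negation close; one closing branch shown above.

Yes, valid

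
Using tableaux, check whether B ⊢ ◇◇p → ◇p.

Invalid (countermodel exists)

Tableau for the negation ¬(◇◇p → ◇p):
1. ¬(◇◇p → ◇p), u
2. ◇◇p, u
3. ¬◇p, u
4. ¬p, u
5. ◇p, v
6. ¬p, v
7. p, w
Accessibility: uRu, uRv, vRu, vRv, vRw, wRv, wRw
The negation has an open branch (countermodel exists).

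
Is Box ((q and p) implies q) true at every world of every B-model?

Tableau for the negation not Box ((q and p) implies q):
1. not Box ((q and p) implies q), u
2. not ((q and p) implies q), v
3. q and p, v
4. not q, v
5. q, v
6. p, v
Accessibility: uRu, uRv, vRu, vRv
Branch closes: q and not q both at v.
All branches of the negation close; one closing branch shown above.

Valid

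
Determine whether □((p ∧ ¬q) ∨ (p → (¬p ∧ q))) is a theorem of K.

Invalid (countermodel exists)

Tableau for the negation ¬□((p ∧ ¬q) ∨ (p → (¬p ∧ q))):
1. ¬□((p ∧ ¬q) ∨ (p → (¬p ∧ q))), u
2. ¬((p ∧ ¬q) ∨ (p → (¬p ∧ q))), v   [¬□-rule on 1: fresh world v, uRv]
3. ¬(p ∧ ¬q), v   [¬∨-rule on 2]
4. ¬(p → (¬p ∧ q)), v   [¬∨-rule on 2]
5. p, v   [¬→-rule on 4]
6. ¬(¬p ∧ q), v   [¬→-rule on 4]
7. q, v   [¬∧-rule on 3 (branches; this branch)]
Accessibility: uRv
The negation has an open branch (countermodel exists).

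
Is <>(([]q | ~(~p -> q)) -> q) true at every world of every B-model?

Tableau for the negation ~<>(([]q | ~(~p -> q)) -> q):
1. ~<>(([]q | ~(~p -> q)) -> q), 0
2. ~(([]q | ~(~p -> q)) -> q), 0
3. []q | ~(~p -> q), 0
4. ~q, 0
5. ~(~p -> q), 0
6. ~p, 0
Accessibility: 0R0
The negation has an open branch (countermodel exists).

No, not valid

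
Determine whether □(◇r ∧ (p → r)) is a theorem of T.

Invalid (countermodel exists)

Tableau for the negation ¬□(◇r ∧ (p → r)):
1. ¬□(◇r ∧ (p → r)), u
2. ¬(◇r ∧ (p → r)), v
3. ¬(p → r), v
4. p, v
5. ¬r, v
Accessibility: uRu, uRv, vRv
The negation has an open branch (countermodel exists).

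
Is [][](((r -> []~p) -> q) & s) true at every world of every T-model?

Invalid (countermodel exists)

Tableau for the negation ~[][](((r -> []~p) -> q) & s):
1. ~[][](((r -> []~p) -> q) & s), 0
2. ~[](((r -> []~p) -> q) & s), 1
3. ~(((r -> []~p) -> q) & s), 2
4. ~s, 2
Accessibility: 0R0, 0R1, 1R1, 1R2, 2R2
The negation has an open branch (countermodel exists).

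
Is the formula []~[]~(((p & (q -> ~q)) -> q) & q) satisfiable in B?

1. []~[]~(((p & (q -> ~q)) -> q) & q), 0
2. ~[]~(((p & (q -> ~q)) -> q) & q), 0   [[]-rule on 1 via 0R0]
3. ((p & (q -> ~q)) -> q) & q, 1   [~[]-rule on 2: fresh world 1, 0R1]
4. (p & (q -> ~q)) -> q, 1   [&-rule on 3]
5. q, 1   [&-rule on 3]
6. ~[]~(((p & (q -> ~q)) -> q) & q), 1   [[]-rule on 1 via 0R1]
7. ((p & (q -> ~q)) -> q) & q, 2   [~[]-rule on 6: fresh world 2, 1R2]
8. (p & (q -> ~q)) -> q, 2   [&-rule on 7]
9. q, 2   [&-rule on 7]
Accessibility: 0R0, 0R1, 1R0, 1R1, 1R2, 2R1, 2R2

Satisfiable (open branch found)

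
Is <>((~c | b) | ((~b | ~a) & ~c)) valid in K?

Tableau for the negation ~<>((~c | b) | ((~b | ~a) & ~c)):
1. ~<>((~c | b) | ((~b | ~a) & ~c)), 0
The negation has an open branch (countermodel exists).

Not valid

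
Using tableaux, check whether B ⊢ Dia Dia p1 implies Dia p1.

Tableau for the negation not (Dia Dia p1 implies Dia p1):
1. not (Dia Dia p1 implies Dia p1), u
2. Dia Dia p1, u
3. not Dia p1, u
4. not p1, u
5. Dia p1, v
6. not p1, v
7. p1, w
Accessibility: uRu, uRv, vRu, vRv, vRw, wRv, wRw
The negation has an open branch (countermodel exists).

Invalid (countermodel exists)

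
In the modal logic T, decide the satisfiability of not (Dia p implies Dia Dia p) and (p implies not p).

No, unsatisfiable

1. not (Dia p implies Dia Dia p) and (p implies not p), u
2. not (Dia p implies Dia Dia p), u   [and-rule on 1]
3. p implies not p, u   [and-rule on 1]
4. Dia p, u   [neg-implies-rule on 2]
5. not Dia Dia p, u   [neg-implies-rule on 2]
6. not Dia p, u   [neg-Dia-rule on 5 via uRu]
7. not p, u   [neg-Dia-rule on 6 via uRu]
8. p, v   [Dia-rule on 4: fresh world v, uRv]
9. not Dia p, v   [neg-Dia-rule on 5 via uRv]
10. not p, v   [neg-Dia-rule on 6 via uRv]
Accessibility: uRu, uRv, vRv
Branch closes: p and not p both at v.
(One branch shown.) All branches close.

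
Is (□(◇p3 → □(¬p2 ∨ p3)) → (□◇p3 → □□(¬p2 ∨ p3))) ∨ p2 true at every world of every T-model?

Valid in T

Tableau for the negation ¬((□(◇p3 → □(¬p2 ∨ p3)) → (□◇p3 → □□(¬p2 ∨ p3))) ∨ p2):
1. ¬((□(◇p3 → □(¬p2 ∨ p3)) → (□◇p3 → □□(¬p2 ∨ p3))) ∨ p2), 0
2. ¬(□(◇p3 → □(¬p2 ∨ p3)) → (□◇p3 → □□(¬p2 ∨ p3))), 0   [¬∨-rule on 1]
3. ¬p2, 0   [¬∨-rule on 1]
4. □(◇p3 → □(¬p2 ∨ p3)), 0   [¬→-rule on 2]
5. ¬(□◇p3 → □□(¬p2 ∨ p3)), 0   [¬→-rule on 2]
6. □◇p3, 0   [¬→-rule on 5]
7. ¬□□(¬p2 ∨ p3), 0   [¬→-rule on 5]
8. ◇p3 → □(¬p2 ∨ p3), 0   [□-rule on 4 via 0R0]
9. ◇p3, 0   [□-rule on 6 via 0R0]
10. □(¬p2 ∨ p3), 0   [→-rule on 8 (branches; this branch)]
11. ¬p2 ∨ p3, 0   [□-rule on 10 via 0R0]
12. p3, 0   [∨-rule on 11 (branches; this branch)]
13. ¬□(¬p2 ∨ p3), 1   [¬□-rule on 7: fresh world 1, 0R1]
14. ◇p3 → □(¬p2 ∨ p3), 1   [□-rule on 4 via 0R1]
15. ◇p3, 1   [□-rule on 6 via 0R1]
16. ¬p2 ∨ p3, 1   [□-rule on 10 via 0R1]
17. ¬◇p3, 1   [→-rule on 14 (branches; this branch)]
18. ¬p3, 1   [¬◇-rule on 17 via 1R1]
19. ¬p2, 1   [∨-rule on 16 (branches; this branch)]
20. p3, 2   [◇-rule on 9: fresh world 2, 0R2]
21. ◇p3 → □(¬p2 ∨ p3), 2   [□-rule on 4 via 0R2]
22. ◇p3, 2   [□-rule on 6 via 0R2]
23. ¬p2 ∨ p3, 2   [□-rule on 10 via 0R2]
24. □(¬p2 ∨ p3), 2   [→-rule on 21 (branches; this branch)]
25. ¬(¬p2 ∨ p3), 3   [¬□-rule on 13: fresh world 3, 1R3]
26. p2, 3   [¬∨-rule on 25]
27. ¬p3, 3   [¬∨-rule on 25]
28. p3, 4   [◇-rule on 15: fresh world 4, 1R4]
29. ¬p3, 4   [¬◇-rule on 17 via 1R4]
Accessibility: 0R0, 0R1, 0R2, 1R1, 1R3, 1R4, 2R2, 3R3, 4R4
Branch closes: p3 and ¬p3 both at 4.
All branches of the negation close; one closing branch shown above.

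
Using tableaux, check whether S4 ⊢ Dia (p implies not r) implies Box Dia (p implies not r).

Not valid

Tableau for the negation not (Dia (p implies not r) implies Box Dia (p implies not r)):
1. not (Dia (p implies not r) implies Box Dia (p implies not r)), 0
2. Dia (p implies not r), 0
3. not Box Dia (p implies not r), 0
4. p implies not r, 1
5. not r, 1
6. not Dia (p implies not r), 2
7. not (p implies not r), 2
8. p, 2
9. r, 2
Accessibility: 0R0, 0R1, 0R2, 1R1, 2R2
The negation has an open branch (countermodel exists).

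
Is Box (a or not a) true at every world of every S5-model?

Valid in S5

Tableau for the negation not Box (a or not a):
1. not Box (a or not a), u
2. not (a or not a), v
3. not a, v
4. a, v
Accessibility: uRu, uRv, vRu, vRv
Branch closes: a and not a both at v.
All branches of the negation close; one closing branch shown above.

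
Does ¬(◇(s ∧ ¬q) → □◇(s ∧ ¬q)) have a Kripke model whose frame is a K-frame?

1. ¬(◇(s ∧ ¬q) → □◇(s ∧ ¬q)), u
2. ◇(s ∧ ¬q), u
3. ¬□◇(s ∧ ¬q), u
4. s ∧ ¬q, v
5. s, v
6. ¬q, v
7. ¬◇(s ∧ ¬q), w
Accessibility: uRv, uRw

Yes, satisfiable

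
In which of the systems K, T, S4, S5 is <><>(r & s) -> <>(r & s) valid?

T-tableau for the negation ~(<><>(r & s) -> <>(r & s)):
1. ~(<><>(r & s) -> <>(r & s)), 0
2. <><>(r & s), 0
3. ~<>(r & s), 0
4. ~(r & s), 0
5. ~s, 0
6. <>(r & s), 1
7. ~(r & s), 1
8. ~s, 1
9. r & s, 2
10. r, 2
11. s, 2
Accessibility: 0R0, 0R1, 1R1, 1R2, 2R2
Complete open branch: countermodel on a T-frame, so not valid in T, nor in K (the same frame is also a K-frame).
S4-tableau for the negation ~(<><>(r & s) -> <>(r & s)):
1. ~(<><>(r & s) -> <>(r & s)), 0
2. <><>(r & s), 0
3. ~<>(r & s), 0
4. ~(r & s), 0
5. ~s, 0
6. <>(r & s), 1
7. ~(r & s), 1
8. ~s, 1
9. r & s, 2
10. r, 2
11. s, 2
12. ~(r & s), 2
13. ~s, 2
Accessibility: 0R0, 0R1, 0R2, 1R1, 1R2, 2R2
Branch closes: s and ~s both at 2.
Every branch closes (one shown): valid in S4, hence also in S5 (every theorem of S4 is a theorem of S5).

S4, S5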